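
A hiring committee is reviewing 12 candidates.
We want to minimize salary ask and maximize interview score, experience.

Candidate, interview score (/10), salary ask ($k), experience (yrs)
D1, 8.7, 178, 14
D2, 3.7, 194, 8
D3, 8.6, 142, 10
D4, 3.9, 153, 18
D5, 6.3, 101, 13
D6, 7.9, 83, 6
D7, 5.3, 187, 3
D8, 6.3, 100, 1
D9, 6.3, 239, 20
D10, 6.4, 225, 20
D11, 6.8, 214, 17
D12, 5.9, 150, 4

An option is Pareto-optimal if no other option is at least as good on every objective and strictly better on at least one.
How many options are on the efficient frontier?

7

D1: not dominated (best interview score).
D2: dominated by D1 (interview score 8.7≥3.7, salary ask 178≤194, experience 14≥8).
D3: not dominated.
D4: not dominated.
D5: not dominated.
D6: not dominated (best salary ask).
D7: dominated by D1 (interview score 8.7≥5.3, salary ask 178≤187, experience 14≥3).
D8: dominated by D6 (interview score 7.9≥6.3, salary ask 83≤100, experience 6≥1).
D9: dominated by D10 (interview score 6.4≥6.3, salary ask 225≤239, experience 20≥20).
D10: not dominated.
D11: not dominated.
D12: dominated by D3 (interview score 8.6≥5.9, salary ask 142≤150, experience 10≥4).
Pareto-optimal: D1, D3, D4, D5, D6, D10, D11 → 7.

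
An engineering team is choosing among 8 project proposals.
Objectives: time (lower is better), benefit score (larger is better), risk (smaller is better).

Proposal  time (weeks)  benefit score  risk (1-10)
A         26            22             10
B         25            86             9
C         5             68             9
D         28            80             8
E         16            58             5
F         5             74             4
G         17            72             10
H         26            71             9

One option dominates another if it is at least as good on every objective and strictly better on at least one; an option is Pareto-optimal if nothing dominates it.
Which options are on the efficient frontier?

A: dominated by B (time 25≤26, benefit score 86≥22, risk 9≤10).
B: not dominated (best benefit score).
C: dominated by F (time 5≤5, benefit score 74≥68, risk 4≤9).
D: not dominated.
E: dominated by F (time 5≤16, benefit score 74≥58, risk 4≤5).
F: not dominated (best risk).
G: dominated by F (time 5≤17, benefit score 74≥72, risk 4≤10).
H: dominated by B (time 25≤26, benefit score 86≥71, risk 9≤9).

B, D, F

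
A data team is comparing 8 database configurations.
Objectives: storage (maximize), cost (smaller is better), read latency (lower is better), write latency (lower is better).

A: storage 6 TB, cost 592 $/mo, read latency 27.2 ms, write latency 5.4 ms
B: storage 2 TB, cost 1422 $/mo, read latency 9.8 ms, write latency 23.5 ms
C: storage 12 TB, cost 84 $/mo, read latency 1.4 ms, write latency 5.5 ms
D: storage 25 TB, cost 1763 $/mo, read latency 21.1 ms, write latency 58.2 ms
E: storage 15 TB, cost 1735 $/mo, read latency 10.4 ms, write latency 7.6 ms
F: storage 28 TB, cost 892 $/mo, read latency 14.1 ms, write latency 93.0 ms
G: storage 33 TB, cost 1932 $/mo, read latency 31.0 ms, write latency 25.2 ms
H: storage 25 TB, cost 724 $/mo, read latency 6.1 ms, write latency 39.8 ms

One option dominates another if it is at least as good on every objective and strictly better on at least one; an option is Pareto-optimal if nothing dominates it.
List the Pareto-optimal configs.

A, C, E, F, G, H

A: not dominated (best write latency).
B: dominated by C (storage 12≥2, cost 84≤1422, read latency 1.4≤9.8, write latency 5.5≤23.5).
C: not dominated (best cost).
D: dominated by H (storage 25≥25, cost 724≤1763, read latency 6.1≤21.1, write latency 39.8≤58.2).
E: not dominated.
F: not dominated.
G: not dominated (best storage).
H: not dominated.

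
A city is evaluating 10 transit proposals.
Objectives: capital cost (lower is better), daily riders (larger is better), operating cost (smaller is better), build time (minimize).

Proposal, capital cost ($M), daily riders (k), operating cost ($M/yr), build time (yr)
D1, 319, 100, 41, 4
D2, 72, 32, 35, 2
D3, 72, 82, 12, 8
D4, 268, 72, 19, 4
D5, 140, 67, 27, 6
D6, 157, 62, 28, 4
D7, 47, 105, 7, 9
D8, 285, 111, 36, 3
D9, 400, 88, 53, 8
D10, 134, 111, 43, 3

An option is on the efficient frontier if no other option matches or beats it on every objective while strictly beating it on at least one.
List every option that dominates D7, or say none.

D1: worse on capital cost (319 vs 47).
D2: worse on capital cost (72 vs 47).
D3: worse on capital cost (72 vs 47).
D4: worse on capital cost (268 vs 47).
D5: worse on capital cost (140 vs 47).
D6: worse on capital cost (157 vs 47).
D8: worse on capital cost (285 vs 47).
D9: worse on capital cost (400 vs 47).
D10: worse on capital cost (134 vs 47).
No option dominates D7.

none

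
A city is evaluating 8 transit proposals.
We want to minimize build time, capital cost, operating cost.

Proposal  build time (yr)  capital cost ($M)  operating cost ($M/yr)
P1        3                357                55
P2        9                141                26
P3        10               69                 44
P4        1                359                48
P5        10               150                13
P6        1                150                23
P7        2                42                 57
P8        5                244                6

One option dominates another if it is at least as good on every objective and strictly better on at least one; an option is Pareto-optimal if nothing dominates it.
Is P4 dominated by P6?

Yes

P6 vs P4: build time 1≤1, capital cost 150≤359, operating cost 23≤48 — P6 is at least as good on every objective with at least one strict improvement.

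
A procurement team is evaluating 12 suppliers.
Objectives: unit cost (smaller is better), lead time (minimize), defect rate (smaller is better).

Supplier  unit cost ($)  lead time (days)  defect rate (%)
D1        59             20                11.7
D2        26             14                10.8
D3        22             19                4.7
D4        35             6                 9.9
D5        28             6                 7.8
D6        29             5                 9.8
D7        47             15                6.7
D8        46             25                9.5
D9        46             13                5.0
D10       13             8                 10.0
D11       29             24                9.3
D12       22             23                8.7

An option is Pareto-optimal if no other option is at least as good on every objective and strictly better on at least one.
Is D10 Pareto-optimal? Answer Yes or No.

D1: worse on unit cost (59 vs 13).
D2: worse on unit cost (26 vs 13).
D3: worse on unit cost (22 vs 13).
D4: worse on unit cost (35 vs 13).
D5: worse on unit cost (28 vs 13).
D6: worse on unit cost (29 vs 13).
D7: worse on unit cost (47 vs 13).
D8: worse on unit cost (46 vs 13).
D9: worse on unit cost (46 vs 13).
D11: worse on unit cost (29 vs 13).
D12: worse on unit cost (22 vs 13).
No option is at least as good as D10 on every objective and strictly better on one.

Yes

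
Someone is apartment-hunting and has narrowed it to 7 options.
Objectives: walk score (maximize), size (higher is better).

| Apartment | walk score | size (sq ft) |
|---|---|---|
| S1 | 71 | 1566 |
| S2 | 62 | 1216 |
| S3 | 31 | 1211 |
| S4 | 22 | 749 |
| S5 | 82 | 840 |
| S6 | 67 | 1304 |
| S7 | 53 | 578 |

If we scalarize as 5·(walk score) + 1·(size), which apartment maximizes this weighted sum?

S1: 5·71 + 1·1566 = 1921
S2: 5·62 + 1·1216 = 1526
S3: 5·31 + 1·1211 = 1366
S4: 5·22 + 1·749 = 859
S5: 5·82 + 1·840 = 1250
S6: 5·67 + 1·1304 = 1639
S7: 5·53 + 1·578 = 843
Highest: S1 at 1921.

S1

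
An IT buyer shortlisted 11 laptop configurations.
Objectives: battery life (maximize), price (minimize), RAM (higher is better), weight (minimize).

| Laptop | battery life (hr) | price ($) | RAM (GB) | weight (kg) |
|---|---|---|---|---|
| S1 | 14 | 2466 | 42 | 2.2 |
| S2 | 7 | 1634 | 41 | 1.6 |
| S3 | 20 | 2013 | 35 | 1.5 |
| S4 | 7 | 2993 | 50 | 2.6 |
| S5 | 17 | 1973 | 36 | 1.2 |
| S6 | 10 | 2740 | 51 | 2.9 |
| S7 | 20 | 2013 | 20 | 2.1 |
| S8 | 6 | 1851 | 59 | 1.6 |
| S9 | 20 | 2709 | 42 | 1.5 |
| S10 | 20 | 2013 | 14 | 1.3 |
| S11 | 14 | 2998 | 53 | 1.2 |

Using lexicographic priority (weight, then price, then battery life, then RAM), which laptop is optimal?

First minimize weight: best is 1.2, kept {S5, S11}.
Then minimize price: best is 1973, kept {S5}.

S5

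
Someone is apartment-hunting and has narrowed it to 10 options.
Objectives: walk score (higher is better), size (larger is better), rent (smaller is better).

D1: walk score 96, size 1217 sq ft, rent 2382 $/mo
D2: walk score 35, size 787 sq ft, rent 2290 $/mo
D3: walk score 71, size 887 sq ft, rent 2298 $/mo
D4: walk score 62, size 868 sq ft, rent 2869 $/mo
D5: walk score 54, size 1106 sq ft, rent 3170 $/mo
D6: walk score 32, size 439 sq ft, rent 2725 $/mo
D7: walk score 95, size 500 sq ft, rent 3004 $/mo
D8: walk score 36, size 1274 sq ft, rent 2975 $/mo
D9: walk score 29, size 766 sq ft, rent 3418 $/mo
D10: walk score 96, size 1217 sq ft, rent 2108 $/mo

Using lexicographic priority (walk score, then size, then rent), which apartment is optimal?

D10

First maximize walk score: best is 96, kept {D1, D10}.
Then maximize size: best is 1217, kept {D1, D10}.
Then minimize rent: best is 2108, kept {D10}.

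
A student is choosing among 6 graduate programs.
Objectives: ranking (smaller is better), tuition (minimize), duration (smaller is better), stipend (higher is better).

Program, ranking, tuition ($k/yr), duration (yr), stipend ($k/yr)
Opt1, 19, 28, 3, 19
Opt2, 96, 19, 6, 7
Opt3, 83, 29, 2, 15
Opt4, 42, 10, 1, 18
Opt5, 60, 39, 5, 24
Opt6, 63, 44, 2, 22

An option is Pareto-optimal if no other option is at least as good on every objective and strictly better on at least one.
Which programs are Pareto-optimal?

Opt1: not dominated (best ranking).
Opt2: dominated by Opt4 (ranking 42≤96, tuition 10≤19, duration 1≤6, stipend 18≥7).
Opt3: dominated by Opt4 (ranking 42≤83, tuition 10≤29, duration 1≤2, stipend 18≥15).
Opt4: not dominated (best tuition).
Opt5: not dominated (best stipend).
Opt6: not dominated.

Opt1, Opt4, Opt5, Opt6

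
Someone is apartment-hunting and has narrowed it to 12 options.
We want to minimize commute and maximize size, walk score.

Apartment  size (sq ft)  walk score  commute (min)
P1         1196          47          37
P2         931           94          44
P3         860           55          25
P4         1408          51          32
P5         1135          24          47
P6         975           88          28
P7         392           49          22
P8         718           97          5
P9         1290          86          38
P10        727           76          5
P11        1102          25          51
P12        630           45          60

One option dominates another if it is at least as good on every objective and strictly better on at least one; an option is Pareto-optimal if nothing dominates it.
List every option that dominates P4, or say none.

P1: worse on size (1196 vs 1408).
P2: worse on size (931 vs 1408).
P3: worse on size (860 vs 1408).
P5: worse on size (1135 vs 1408).
P6: worse on size (975 vs 1408).
P7: worse on size (392 vs 1408).
P8: worse on size (718 vs 1408).
P9: worse on size (1290 vs 1408).
P10: worse on size (727 vs 1408).
P11: worse on size (1102 vs 1408).
P12: worse on size (630 vs 1408).
No option dominates P4.

none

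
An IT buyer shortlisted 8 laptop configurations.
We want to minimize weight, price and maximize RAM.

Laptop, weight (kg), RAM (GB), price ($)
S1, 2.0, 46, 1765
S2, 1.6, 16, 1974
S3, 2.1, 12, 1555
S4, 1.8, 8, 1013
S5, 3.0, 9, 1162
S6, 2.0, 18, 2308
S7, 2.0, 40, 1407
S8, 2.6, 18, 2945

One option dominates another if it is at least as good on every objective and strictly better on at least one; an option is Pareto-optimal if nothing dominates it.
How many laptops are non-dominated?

5

S1: not dominated (best RAM).
S2: not dominated (best weight).
S3: dominated by S7 (weight 2.0≤2.1, RAM 40≥12, price 1407≤1555).
S4: not dominated (best price).
S5: not dominated.
S6: dominated by S1 (weight 2.0≤2.0, RAM 46≥18, price 1765≤2308).
S7: not dominated.
S8: dominated by S1 (weight 2.0≤2.6, RAM 46≥18, price 1765≤2945).
Pareto-optimal: S1, S2, S4, S5, S7 → 5.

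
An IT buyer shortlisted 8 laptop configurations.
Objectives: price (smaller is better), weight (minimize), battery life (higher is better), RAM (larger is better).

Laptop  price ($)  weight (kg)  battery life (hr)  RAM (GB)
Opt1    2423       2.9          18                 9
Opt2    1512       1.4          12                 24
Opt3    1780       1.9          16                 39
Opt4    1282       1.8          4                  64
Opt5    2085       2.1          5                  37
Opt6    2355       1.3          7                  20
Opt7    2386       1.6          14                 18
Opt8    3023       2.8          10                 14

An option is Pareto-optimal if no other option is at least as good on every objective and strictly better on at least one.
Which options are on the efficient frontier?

Opt1, Opt2, Opt3, Opt4, Opt6, Opt7

Opt1: not dominated (best battery life).
Opt2: not dominated.
Opt3: not dominated.
Opt4: not dominated (best price).
Opt5: dominated by Opt3 (price 1780≤2085, weight 1.9≤2.1, battery life 16≥5, RAM 39≥37).
Opt6: not dominated (best weight).
Opt7: not dominated.
Opt8: dominated by Opt2 (price 1512≤3023, weight 1.4≤2.8, battery life 12≥10, RAM 24≥14).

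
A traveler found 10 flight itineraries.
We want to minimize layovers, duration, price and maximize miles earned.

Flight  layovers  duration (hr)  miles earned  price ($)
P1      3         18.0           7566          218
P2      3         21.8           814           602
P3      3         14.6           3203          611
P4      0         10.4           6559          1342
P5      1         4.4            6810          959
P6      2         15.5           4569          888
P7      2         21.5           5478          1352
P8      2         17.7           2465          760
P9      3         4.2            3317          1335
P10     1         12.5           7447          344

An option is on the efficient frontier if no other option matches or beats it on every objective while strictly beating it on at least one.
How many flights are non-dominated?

5

P1: not dominated (best miles earned).
P2: dominated by P1 (layovers 3≤3, duration 18.0≤21.8, miles earned 7566≥814, price 218≤602).
P3: dominated by P10 (layovers 1≤3, duration 12.5≤14.6, miles earned 7447≥3203, price 344≤611).
P4: not dominated (best layovers).
P5: not dominated.
P6: dominated by P10 (layovers 1≤2, duration 12.5≤15.5, miles earned 7447≥4569, price 344≤888).
P7: dominated by P4 (layovers 0≤2, duration 10.4≤21.5, miles earned 6559≥5478, price 1342≤1352).
P8: dominated by P10 (layovers 1≤2, duration 12.5≤17.7, miles earned 7447≥2465, price 344≤760).
P9: not dominated (best duration).
P10: not dominated.
Pareto-optimal: P1, P4, P5, P9, P10 → 5.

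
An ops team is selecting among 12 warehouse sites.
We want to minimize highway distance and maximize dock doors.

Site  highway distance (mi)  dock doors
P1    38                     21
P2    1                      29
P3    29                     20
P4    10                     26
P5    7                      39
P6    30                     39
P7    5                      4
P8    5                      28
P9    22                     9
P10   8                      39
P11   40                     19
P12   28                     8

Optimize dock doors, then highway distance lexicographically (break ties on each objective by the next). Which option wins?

P5

First maximize dock doors: best is 39, kept {P5, P6, P10}.
Then minimize highway distance: best is 7, kept {P5}.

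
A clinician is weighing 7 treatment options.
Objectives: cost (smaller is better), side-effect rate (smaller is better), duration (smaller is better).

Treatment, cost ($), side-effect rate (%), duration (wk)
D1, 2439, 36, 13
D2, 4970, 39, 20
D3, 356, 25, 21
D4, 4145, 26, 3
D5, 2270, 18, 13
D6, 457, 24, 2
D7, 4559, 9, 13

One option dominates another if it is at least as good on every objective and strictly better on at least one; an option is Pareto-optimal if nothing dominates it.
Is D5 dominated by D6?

D6 vs D5: D6 is worse on side-effect rate (24 vs 18), so it does not dominate D5.

No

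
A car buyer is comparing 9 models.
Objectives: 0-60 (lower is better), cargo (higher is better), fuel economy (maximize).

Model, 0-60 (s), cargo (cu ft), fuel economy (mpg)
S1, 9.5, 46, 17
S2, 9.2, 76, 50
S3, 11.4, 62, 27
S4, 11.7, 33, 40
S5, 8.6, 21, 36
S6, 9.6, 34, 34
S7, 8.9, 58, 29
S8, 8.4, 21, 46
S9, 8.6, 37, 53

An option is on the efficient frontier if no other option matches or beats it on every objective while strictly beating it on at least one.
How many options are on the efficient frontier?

S1: dominated by S2 (0-60 9.2≤9.5, cargo 76≥46, fuel economy 50≥17).
S2: not dominated (best cargo).
S3: dominated by S2 (0-60 9.2≤11.4, cargo 76≥62, fuel economy 50≥27).
S4: dominated by S2 (0-60 9.2≤11.7, cargo 76≥33, fuel economy 50≥40).
S5: dominated by S8 (0-60 8.4≤8.6, cargo 21≥21, fuel economy 46≥36).
S6: dominated by S2 (0-60 9.2≤9.6, cargo 76≥34, fuel economy 50≥34).
S7: not dominated.
S8: not dominated (best 0-60).
S9: not dominated (best fuel economy).
Pareto-optimal: S2, S7, S8, S9 → 4.

4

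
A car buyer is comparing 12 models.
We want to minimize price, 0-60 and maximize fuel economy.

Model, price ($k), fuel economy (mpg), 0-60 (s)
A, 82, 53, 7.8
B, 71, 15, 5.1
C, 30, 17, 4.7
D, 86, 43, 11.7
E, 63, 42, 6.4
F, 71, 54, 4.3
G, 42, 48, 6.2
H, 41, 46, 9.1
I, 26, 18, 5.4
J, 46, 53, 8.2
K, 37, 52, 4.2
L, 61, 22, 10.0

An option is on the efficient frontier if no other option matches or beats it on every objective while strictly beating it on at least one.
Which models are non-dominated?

A: dominated by F (price 71≤82, fuel economy 54≥53, 0-60 4.3≤7.8).
B: dominated by C (price 30≤71, fuel economy 17≥15, 0-60 4.7≤5.1).
C: not dominated.
D: dominated by A (price 82≤86, fuel economy 53≥43, 0-60 7.8≤11.7).
E: dominated by G (price 42≤63, fuel economy 48≥42, 0-60 6.2≤6.4).
F: not dominated (best fuel economy).
G: dominated by K (price 37≤42, fuel economy 52≥48, 0-60 4.2≤6.2).
H: dominated by K (price 37≤41, fuel economy 52≥46, 0-60 4.2≤9.1).
I: not dominated (best price).
J: not dominated.
K: not dominated (best 0-60).
L: dominated by G (price 42≤61, fuel economy 48≥22, 0-60 6.2≤10.0).

C, F, I, J, K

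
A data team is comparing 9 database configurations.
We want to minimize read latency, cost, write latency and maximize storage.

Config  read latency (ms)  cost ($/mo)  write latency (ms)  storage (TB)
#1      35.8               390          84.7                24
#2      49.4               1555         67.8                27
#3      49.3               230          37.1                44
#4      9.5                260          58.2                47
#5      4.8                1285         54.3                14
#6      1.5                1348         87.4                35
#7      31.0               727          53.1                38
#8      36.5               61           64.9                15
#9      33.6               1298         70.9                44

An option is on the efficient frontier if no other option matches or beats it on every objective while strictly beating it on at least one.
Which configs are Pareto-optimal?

#1: dominated by #4 (read latency 9.5≤35.8, cost 260≤390, write latency 58.2≤84.7, storage 47≥24).
#2: dominated by #3 (read latency 49.3≤49.4, cost 230≤1555, write latency 37.1≤67.8, storage 44≥27).
#3: not dominated (best write latency).
#4: not dominated (best storage).
#5: not dominated.
#6: not dominated (best read latency).
#7: not dominated.
#8: not dominated (best cost).
#9: dominated by #4 (read latency 9.5≤33.6, cost 260≤1298, write latency 58.2≤70.9, storage 47≥44).

#3, #4, #5, #6, #7, #8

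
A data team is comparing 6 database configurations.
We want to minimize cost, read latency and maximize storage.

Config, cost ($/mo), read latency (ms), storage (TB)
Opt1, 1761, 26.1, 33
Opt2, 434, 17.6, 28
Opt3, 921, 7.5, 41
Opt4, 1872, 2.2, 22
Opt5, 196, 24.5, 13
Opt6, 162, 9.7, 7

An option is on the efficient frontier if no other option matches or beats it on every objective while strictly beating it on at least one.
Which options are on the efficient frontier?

Opt1: dominated by Opt3 (cost 921≤1761, read latency 7.5≤26.1, storage 41≥33).
Opt2: not dominated.
Opt3: not dominated (best storage).
Opt4: not dominated (best read latency).
Opt5: not dominated.
Opt6: not dominated (best cost).

Opt2, Opt3, Opt4, Opt5, Opt6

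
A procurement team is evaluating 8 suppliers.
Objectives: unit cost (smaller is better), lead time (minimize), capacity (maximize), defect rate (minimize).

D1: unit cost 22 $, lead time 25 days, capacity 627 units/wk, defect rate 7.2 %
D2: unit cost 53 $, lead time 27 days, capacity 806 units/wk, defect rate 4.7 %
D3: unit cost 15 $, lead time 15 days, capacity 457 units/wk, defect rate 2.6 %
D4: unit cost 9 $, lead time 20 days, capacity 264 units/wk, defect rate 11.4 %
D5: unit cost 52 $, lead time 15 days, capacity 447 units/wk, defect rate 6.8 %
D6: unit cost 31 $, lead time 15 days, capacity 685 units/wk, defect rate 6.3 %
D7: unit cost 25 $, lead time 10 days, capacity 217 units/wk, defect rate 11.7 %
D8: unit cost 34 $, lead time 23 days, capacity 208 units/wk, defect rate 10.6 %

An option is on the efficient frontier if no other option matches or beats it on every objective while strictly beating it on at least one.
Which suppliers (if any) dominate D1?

D2: worse on unit cost (53 vs 22).
D3: worse on capacity (457 vs 627).
D4: worse on capacity (264 vs 627).
D5: worse on unit cost (52 vs 22).
D6: worse on unit cost (31 vs 22).
D7: worse on unit cost (25 vs 22).
D8: worse on unit cost (34 vs 22).
No option dominates D1.

none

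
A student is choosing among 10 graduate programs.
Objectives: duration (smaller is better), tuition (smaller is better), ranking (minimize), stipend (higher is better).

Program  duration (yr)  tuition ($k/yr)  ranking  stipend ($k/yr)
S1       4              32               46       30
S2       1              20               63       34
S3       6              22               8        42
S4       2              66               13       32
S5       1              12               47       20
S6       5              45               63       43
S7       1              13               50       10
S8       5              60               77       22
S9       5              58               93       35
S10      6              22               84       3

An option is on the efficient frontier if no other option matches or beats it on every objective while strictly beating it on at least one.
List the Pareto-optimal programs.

S1: not dominated.
S2: not dominated.
S3: not dominated (best ranking).
S4: not dominated.
S5: not dominated (best tuition).
S6: not dominated (best stipend).
S7: dominated by S5 (duration 1≤1, tuition 12≤13, ranking 47≤50, stipend 20≥10).
S8: dominated by S1 (duration 4≤5, tuition 32≤60, ranking 46≤77, stipend 30≥22).
S9: dominated by S6 (duration 5≤5, tuition 45≤58, ranking 63≤93, stipend 43≥35).
S10: dominated by S2 (duration 1≤6, tuition 20≤22, ranking 63≤84, stipend 34≥3).

S1, S2, S3, S4, S5, S6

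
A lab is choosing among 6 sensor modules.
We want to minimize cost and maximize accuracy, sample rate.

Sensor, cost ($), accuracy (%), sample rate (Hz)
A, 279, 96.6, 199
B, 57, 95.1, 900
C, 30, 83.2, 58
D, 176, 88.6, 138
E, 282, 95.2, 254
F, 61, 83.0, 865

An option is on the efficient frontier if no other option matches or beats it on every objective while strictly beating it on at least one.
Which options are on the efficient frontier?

A, B, C, E

A: not dominated (best accuracy).
B: not dominated (best sample rate).
C: not dominated (best cost).
D: dominated by B (cost 57≤176, accuracy 95.1≥88.6, sample rate 900≥138).
E: not dominated.
F: dominated by B (cost 57≤61, accuracy 95.1≥83.0, sample rate 900≥865).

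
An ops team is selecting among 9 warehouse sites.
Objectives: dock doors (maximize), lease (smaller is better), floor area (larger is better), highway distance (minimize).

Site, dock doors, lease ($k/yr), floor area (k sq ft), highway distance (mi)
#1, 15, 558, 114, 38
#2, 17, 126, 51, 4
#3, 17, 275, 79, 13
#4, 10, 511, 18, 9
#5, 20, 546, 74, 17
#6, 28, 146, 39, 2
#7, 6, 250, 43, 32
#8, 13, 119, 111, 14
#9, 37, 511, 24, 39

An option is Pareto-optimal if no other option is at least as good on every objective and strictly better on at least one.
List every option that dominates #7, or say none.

#2, #8

#2: dock doors 17≥6, lease 126≤250, floor area 51≥43, highway distance 4≤32 — dominates #7.
#8: dock doors 13≥6, lease 119≤250, floor area 111≥43, highway distance 14≤32 — dominates #7.
Others (#1, #3, #4, #5, #6, #9) are each worse than #7 on at least one objective.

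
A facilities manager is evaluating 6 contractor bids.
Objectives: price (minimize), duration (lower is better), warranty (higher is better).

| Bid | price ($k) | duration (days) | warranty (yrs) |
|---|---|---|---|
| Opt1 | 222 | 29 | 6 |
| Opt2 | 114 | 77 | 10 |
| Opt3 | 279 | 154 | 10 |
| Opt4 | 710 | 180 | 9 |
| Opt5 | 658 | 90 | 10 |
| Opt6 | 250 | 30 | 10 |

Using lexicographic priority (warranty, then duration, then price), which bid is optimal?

First maximize warranty: best is 10, kept {Opt2, Opt3, Opt5, Opt6}.
Then minimize duration: best is 30, kept {Opt6}.

Opt6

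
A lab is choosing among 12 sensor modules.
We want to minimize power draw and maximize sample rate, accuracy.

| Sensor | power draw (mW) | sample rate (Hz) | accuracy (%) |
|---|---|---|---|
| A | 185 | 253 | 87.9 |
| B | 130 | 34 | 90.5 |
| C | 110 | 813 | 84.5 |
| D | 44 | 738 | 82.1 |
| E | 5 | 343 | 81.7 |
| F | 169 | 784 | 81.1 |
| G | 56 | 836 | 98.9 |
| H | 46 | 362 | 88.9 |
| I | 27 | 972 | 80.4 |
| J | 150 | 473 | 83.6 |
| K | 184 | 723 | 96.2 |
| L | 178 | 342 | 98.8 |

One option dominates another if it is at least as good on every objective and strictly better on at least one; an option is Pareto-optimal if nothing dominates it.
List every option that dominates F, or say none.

C, G

C: power draw 110≤169, sample rate 813≥784, accuracy 84.5≥81.1 — dominates F.
G: power draw 56≤169, sample rate 836≥784, accuracy 98.9≥81.1 — dominates F.
Others (A, B, D, E, H, I, J, K, L) are each worse than F on at least one objective.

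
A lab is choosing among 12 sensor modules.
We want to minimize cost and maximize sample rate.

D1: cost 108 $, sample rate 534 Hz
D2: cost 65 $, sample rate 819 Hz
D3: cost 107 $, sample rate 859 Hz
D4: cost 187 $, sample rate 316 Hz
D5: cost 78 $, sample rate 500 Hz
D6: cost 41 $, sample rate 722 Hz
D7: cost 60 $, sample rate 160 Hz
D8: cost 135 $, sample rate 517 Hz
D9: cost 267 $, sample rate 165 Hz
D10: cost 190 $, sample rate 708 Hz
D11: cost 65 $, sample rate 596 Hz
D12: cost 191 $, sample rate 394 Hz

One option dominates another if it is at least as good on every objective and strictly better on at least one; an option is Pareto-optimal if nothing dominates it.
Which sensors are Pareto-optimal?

D2, D3, D6

D1: dominated by D2 (cost 65≤108, sample rate 819≥534).
D2: not dominated.
D3: not dominated (best sample rate).
D4: dominated by D1 (cost 108≤187, sample rate 534≥316).
D5: dominated by D2 (cost 65≤78, sample rate 819≥500).
D6: not dominated (best cost).
D7: dominated by D6 (cost 41≤60, sample rate 722≥160).
D8: dominated by D1 (cost 108≤135, sample rate 534≥517).
D9: dominated by D1 (cost 108≤267, sample rate 534≥165).
D10: dominated by D2 (cost 65≤190, sample rate 819≥708).
D11: dominated by D2 (cost 65≤65, sample rate 819≥596).
D12: dominated by D1 (cost 108≤191, sample rate 534≥394).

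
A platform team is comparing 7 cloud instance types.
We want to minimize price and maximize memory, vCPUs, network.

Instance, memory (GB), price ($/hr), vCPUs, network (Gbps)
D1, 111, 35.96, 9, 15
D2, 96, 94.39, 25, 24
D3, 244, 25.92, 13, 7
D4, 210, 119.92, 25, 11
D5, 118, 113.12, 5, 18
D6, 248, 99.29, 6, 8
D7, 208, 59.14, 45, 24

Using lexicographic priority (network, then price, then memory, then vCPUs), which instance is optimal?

First maximize network: best is 24, kept {D2, D7}.
Then minimize price: best is 59.14, kept {D7}.

D7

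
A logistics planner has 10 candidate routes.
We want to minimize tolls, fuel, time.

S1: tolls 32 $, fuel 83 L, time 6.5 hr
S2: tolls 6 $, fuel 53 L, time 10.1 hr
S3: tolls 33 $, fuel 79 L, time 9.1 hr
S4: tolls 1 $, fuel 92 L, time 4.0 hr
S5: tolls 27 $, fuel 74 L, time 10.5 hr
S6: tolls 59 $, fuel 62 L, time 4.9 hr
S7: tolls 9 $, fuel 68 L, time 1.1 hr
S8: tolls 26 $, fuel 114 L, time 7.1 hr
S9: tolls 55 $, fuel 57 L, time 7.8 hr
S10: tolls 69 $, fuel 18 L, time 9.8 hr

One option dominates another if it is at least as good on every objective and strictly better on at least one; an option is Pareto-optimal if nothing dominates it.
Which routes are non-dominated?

S2, S4, S6, S7, S9, S10

S1: dominated by S7 (tolls 9≤32, fuel 68≤83, time 1.1≤6.5).
S2: not dominated.
S3: dominated by S7 (tolls 9≤33, fuel 68≤79, time 1.1≤9.1).
S4: not dominated (best tolls).
S5: dominated by S2 (tolls 6≤27, fuel 53≤74, time 10.1≤10.5).
S6: not dominated.
S7: not dominated (best time).
S8: dominated by S4 (tolls 1≤26, fuel 92≤114, time 4.0≤7.1).
S9: not dominated.
S10: not dominated (best fuel).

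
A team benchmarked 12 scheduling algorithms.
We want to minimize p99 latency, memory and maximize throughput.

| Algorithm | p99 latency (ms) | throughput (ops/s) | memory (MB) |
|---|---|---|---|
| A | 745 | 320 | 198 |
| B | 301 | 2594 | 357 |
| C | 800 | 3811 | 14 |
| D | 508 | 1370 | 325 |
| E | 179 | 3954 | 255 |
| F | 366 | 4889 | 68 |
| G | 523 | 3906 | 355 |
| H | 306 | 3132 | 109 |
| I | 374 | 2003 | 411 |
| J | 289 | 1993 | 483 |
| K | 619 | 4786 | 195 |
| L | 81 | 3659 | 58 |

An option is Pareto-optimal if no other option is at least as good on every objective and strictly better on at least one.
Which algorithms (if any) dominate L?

none

A: worse on p99 latency (745 vs 81).
B: worse on p99 latency (301 vs 81).
C: worse on p99 latency (800 vs 81).
D: worse on p99 latency (508 vs 81).
E: worse on p99 latency (179 vs 81).
F: worse on p99 latency (366 vs 81).
G: worse on p99 latency (523 vs 81).
H: worse on p99 latency (306 vs 81).
I: worse on p99 latency (374 vs 81).
J: worse on p99 latency (289 vs 81).
K: worse on p99 latency (619 vs 81).
No option dominates L.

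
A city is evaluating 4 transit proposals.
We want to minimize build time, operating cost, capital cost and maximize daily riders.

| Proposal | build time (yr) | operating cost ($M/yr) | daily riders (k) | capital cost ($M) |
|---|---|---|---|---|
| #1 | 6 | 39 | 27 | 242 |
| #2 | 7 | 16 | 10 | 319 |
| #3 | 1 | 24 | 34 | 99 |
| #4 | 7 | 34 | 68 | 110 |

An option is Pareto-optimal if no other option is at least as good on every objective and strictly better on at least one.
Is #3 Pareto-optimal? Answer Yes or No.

#1: worse on build time (6 vs 1).
#2: worse on build time (7 vs 1).
#4: worse on build time (7 vs 1).
No option is at least as good as #3 on every objective and strictly better on one.

Yes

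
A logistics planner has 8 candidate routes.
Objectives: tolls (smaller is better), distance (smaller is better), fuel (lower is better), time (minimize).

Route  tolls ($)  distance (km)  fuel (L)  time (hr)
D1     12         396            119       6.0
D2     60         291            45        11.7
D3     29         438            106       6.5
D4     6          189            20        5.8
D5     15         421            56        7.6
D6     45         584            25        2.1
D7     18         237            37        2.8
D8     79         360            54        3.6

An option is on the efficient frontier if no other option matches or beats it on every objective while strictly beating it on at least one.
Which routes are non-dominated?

D4, D6, D7

D1: dominated by D4 (tolls 6≤12, distance 189≤396, fuel 20≤119, time 5.8≤6.0).
D2: dominated by D4 (tolls 6≤60, distance 189≤291, fuel 20≤45, time 5.8≤11.7).
D3: dominated by D4 (tolls 6≤29, distance 189≤438, fuel 20≤106, time 5.8≤6.5).
D4: not dominated (best tolls).
D5: dominated by D4 (tolls 6≤15, distance 189≤421, fuel 20≤56, time 5.8≤7.6).
D6: not dominated (best time).
D7: not dominated.
D8: dominated by D7 (tolls 18≤79, distance 237≤360, fuel 37≤54, time 2.8≤3.6).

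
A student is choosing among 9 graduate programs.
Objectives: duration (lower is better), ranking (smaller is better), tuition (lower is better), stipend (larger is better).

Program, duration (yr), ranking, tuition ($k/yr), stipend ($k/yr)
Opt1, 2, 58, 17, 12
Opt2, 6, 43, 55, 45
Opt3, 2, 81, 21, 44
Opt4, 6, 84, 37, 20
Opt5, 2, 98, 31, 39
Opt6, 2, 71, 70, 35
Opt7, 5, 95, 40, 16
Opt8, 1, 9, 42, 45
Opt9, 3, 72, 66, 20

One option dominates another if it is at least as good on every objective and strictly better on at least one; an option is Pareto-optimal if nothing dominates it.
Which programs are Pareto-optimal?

Opt1, Opt3, Opt8

Opt1: not dominated (best tuition).
Opt2: dominated by Opt8 (duration 1≤6, ranking 9≤43, tuition 42≤55, stipend 45≥45).
Opt3: not dominated.
Opt4: dominated by Opt3 (duration 2≤6, ranking 81≤84, tuition 21≤37, stipend 44≥20).
Opt5: dominated by Opt3 (duration 2≤2, ranking 81≤98, tuition 21≤31, stipend 44≥39).
Opt6: dominated by Opt8 (duration 1≤2, ranking 9≤71, tuition 42≤70, stipend 45≥35).
Opt7: dominated by Opt3 (duration 2≤5, ranking 81≤95, tuition 21≤40, stipend 44≥16).
Opt8: not dominated (best duration).
Opt9: dominated by Opt8 (duration 1≤3, ranking 9≤72, tuition 42≤66, stipend 45≥20).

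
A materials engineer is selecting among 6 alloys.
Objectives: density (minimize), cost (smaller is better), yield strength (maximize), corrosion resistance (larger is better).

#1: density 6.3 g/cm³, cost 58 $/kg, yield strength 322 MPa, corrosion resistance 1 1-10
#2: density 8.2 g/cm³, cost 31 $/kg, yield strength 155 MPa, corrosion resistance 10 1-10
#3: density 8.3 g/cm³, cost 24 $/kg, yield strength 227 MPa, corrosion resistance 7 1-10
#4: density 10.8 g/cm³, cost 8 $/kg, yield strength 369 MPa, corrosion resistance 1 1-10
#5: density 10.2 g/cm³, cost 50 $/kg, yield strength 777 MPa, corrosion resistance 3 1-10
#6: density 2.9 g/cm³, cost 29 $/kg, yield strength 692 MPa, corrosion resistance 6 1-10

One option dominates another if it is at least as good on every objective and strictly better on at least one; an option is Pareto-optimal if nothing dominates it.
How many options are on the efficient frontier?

5

#1: dominated by #6 (density 2.9≤6.3, cost 29≤58, yield strength 692≥322, corrosion resistance 6≥1).
#2: not dominated (best corrosion resistance).
#3: not dominated.
#4: not dominated (best cost).
#5: not dominated (best yield strength).
#6: not dominated (best density).
Pareto-optimal: #2, #3, #4, #5, #6 → 5.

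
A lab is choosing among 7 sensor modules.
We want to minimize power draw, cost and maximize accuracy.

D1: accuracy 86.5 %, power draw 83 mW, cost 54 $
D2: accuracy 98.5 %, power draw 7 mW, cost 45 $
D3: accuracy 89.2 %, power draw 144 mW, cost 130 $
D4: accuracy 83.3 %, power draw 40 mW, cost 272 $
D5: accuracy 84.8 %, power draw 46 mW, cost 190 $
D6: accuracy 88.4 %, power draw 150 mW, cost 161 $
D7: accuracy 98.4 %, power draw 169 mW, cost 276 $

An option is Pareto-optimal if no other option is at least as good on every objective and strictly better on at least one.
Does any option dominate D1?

Yes

D2 vs D1: accuracy 98.5≥86.5, power draw 7≤83, cost 45≤54 — D2 is at least as good on every objective and strictly better on at least one, so D2 dominates D1.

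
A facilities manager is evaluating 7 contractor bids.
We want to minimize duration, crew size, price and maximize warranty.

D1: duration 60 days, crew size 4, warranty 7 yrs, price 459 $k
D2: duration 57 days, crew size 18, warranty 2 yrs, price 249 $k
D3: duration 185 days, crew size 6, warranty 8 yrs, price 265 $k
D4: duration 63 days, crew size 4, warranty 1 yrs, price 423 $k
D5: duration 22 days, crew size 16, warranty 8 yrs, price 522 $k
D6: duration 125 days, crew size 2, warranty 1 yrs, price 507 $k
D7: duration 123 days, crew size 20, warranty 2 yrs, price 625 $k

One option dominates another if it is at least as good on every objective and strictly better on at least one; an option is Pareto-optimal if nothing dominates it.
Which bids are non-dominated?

D1, D2, D3, D4, D5, D6

D1: not dominated.
D2: not dominated (best price).
D3: not dominated.
D4: not dominated.
D5: not dominated (best duration).
D6: not dominated (best crew size).
D7: dominated by D1 (duration 60≤123, crew size 4≤20, warranty 7≥2, price 459≤625).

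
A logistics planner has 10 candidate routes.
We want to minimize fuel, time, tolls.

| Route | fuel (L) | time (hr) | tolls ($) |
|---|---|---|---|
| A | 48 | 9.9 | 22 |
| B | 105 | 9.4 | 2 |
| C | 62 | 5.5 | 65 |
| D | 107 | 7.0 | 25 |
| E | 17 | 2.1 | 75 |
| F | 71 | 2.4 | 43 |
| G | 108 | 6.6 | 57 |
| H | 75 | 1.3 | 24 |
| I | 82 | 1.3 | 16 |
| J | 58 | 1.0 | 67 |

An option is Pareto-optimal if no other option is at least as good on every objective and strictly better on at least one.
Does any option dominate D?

H vs D: fuel 75≤107, time 1.3≤7.0, tolls 24≤25 — H is at least as good on every objective and strictly better on at least one, so H dominates D.

Yes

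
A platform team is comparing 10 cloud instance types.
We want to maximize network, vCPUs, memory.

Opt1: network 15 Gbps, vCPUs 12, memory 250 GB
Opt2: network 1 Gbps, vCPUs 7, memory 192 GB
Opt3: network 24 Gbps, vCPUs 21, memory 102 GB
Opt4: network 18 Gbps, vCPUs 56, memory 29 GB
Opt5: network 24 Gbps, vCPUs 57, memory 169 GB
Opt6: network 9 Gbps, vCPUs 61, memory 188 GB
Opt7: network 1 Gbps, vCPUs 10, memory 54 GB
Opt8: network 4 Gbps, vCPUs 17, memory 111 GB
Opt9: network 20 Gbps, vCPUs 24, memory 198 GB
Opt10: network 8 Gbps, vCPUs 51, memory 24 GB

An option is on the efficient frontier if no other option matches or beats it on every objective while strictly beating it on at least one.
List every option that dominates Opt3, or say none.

Opt5: network 24≥24, vCPUs 57≥21, memory 169≥102 — dominates Opt3.
Others (Opt1, Opt2, Opt4, Opt6, Opt7, Opt8, Opt9, Opt10) are each worse than Opt3 on at least one objective.

Opt5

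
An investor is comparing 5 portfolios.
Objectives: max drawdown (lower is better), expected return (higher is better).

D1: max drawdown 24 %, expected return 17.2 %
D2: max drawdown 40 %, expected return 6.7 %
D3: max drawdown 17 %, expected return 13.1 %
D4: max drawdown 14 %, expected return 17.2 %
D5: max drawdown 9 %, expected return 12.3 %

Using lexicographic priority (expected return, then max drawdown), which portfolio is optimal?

D4

First maximize expected return: best is 17.2, kept {D1, D4}.
Then minimize max drawdown: best is 14, kept {D4}.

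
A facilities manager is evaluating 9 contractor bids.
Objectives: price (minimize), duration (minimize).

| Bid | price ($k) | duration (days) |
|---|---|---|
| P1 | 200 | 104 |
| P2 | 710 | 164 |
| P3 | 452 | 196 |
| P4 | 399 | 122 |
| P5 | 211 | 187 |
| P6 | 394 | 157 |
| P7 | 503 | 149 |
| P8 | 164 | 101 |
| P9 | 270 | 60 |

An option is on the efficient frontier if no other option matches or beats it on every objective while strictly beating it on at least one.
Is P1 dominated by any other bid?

Yes

P8 vs P1: price 164≤200, duration 101≤104 — P8 is at least as good on every objective and strictly better on at least one, so P8 dominates P1.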